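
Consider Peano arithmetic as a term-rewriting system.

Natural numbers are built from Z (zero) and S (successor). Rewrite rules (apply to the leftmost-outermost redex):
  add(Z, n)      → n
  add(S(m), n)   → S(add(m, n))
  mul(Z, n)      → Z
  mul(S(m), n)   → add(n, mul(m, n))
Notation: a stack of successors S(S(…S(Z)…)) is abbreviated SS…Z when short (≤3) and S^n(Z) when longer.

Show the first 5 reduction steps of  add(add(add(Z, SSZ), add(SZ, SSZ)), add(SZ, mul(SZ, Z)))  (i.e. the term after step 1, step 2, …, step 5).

  start: add(add(add(Z, SSZ), add(SZ, SSZ)), add(SZ, mul(SZ, Z)))
  step 1: add(add(SSZ, add(SZ, SSZ)), add(SZ, mul(SZ, Z)))
  step 2: add(S(add(SZ, add(SZ, SSZ))), add(SZ, mul(SZ, Z)))
  step 3: S(add(add(SZ, add(SZ, SSZ)), add(SZ, mul(SZ, Z))))
  step 4: S(add(S(add(Z, add(SZ, SSZ))), add(SZ, mul(SZ, Z))))
  step 5: S(S(add(add(Z, add(SZ, SSZ)), add(SZ, mul(SZ, Z)))))

Answer: after 5 steps: S(S(add(add(Z, add(SZ, SSZ)), add(SZ, mul(SZ, Z)))))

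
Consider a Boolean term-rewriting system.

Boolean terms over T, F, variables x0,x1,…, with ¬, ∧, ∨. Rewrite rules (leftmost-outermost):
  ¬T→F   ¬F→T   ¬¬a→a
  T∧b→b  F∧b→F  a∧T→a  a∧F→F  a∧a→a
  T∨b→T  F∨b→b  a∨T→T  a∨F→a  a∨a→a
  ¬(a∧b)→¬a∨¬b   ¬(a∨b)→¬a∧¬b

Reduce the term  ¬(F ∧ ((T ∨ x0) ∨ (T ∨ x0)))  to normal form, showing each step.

Answer: normal form = T  (in 3 steps)

Working:
  start: ¬(F ∧ ((T ∨ x0) ∨ (T ∨ x0)))
  [1] ¬F ∨ ¬((T ∨ x0) ∨ (T ∨ x0))
  [2] T ∨ ¬((T ∨ x0) ∨ (T ∨ x0))
  [3] T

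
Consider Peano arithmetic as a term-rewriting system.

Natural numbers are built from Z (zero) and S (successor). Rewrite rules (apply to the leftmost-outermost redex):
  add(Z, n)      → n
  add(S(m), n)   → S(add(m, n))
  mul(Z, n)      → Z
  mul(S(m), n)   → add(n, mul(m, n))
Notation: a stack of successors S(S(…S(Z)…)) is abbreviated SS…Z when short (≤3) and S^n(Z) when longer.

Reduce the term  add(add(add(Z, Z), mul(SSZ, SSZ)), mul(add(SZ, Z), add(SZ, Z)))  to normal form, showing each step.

  start: add(add(add(Z, Z), mul(SSZ, SSZ)), mul(add(SZ, Z), add(SZ, Z)))
  →1  add(add(Z, mul(SSZ, SSZ)), mul(add(SZ, Z), add(SZ, Z)))
  →2  add(mul(SSZ, SSZ), mul(add(SZ, Z), add(SZ, Z)))
  →3  add(add(SSZ, mul(SZ, SSZ)), mul(add(SZ, Z), add(SZ, Z)))
  →4  add(S(add(SZ, mul(SZ, SSZ))), mul(add(SZ, Z), add(SZ, Z)))
  →5  S(add(add(SZ, mul(SZ, SSZ)), mul(add(SZ, Z), add(SZ, Z))))
  →6  S(add(S(add(Z, mul(SZ, SSZ))), mul(add(SZ, Z), add(SZ, Z))))
  →7  S(S(add(add(Z, mul(SZ, SSZ)), mul(add(SZ, Z), add(SZ, Z)))))
  →8  S(S(add(mul(SZ, SSZ), mul(add(SZ, Z), add(SZ, Z)))))
  →9  S(S(add(add(SSZ, mul(Z, SSZ)), mul(add(SZ, Z), add(SZ, Z)))))
  →10  S(S(add(S(add(SZ, mul(Z, SSZ))), mul(add(SZ, Z), add(SZ, Z)))))
  →11  S(S(S(add(add(SZ, mul(Z, SSZ)), mul(add(SZ, Z), add(SZ, Z))))))
  →12  S(S(S(add(S(add(Z, mul(Z, SSZ))), mul(add(SZ, Z), add(SZ, Z))))))
  →13  S(S(S(S(add(add(Z, mul(Z, SSZ)), mul(add(SZ, Z), add(SZ, Z)))))))
  →14  S(S(S(S(add(mul(Z, SSZ), mul(add(SZ, Z), add(SZ, Z)))))))
  →15  S(S(S(S(add(Z, mul(add(SZ, Z), add(SZ, Z)))))))
  →16  S(S(S(S(mul(add(SZ, Z), add(SZ, Z))))))
  →17  S(S(S(S(mul(S(add(Z, Z)), add(SZ, Z))))))
  →18  S(S(S(S(add(add(SZ, Z), mul(add(Z, Z), add(SZ, Z)))))))
  →19  S(S(S(S(add(S(add(Z, Z)), mul(add(Z, Z), add(SZ, Z)))))))
  →20  S(S(S(S(S(add(add(Z, Z), mul(add(Z, Z), add(SZ, Z))))))))
  →21  S(S(S(S(S(add(Z, mul(add(Z, Z), add(SZ, Z))))))))
  →22  S(S(S(S(S(mul(add(Z, Z), add(SZ, Z)))))))
  →23  S(S(S(S(S(mul(Z, add(SZ, Z)))))))
  →24  S^5(Z)

Answer: normal form = S^5(Z)  (in 24 steps)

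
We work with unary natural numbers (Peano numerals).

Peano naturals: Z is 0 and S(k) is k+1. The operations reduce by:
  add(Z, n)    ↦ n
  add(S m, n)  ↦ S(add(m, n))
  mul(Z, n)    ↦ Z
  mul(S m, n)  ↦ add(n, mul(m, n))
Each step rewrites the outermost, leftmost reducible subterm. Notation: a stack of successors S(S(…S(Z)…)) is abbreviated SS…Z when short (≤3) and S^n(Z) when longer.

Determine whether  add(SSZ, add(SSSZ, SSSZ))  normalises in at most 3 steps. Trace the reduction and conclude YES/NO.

Answer: NO — after 3 steps the term is S(S(add(SSSZ, SSSZ))), not yet normal

Derivation:
  start: add(SSZ, add(SSSZ, SSSZ))
  →1  S(add(SZ, add(SSSZ, SSSZ)))
  →2  S(S(add(Z, add(SSSZ, SSSZ))))
  →3  S(S(add(SSSZ, SSSZ)))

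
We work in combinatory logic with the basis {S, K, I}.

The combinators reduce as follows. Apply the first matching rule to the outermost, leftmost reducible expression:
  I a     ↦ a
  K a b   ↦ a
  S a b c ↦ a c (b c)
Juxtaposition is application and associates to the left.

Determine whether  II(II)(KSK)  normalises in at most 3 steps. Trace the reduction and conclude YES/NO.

  start: II(II)(KSK)
  →1  I(II)(KSK)
  →2  II(KSK)
  →3  I(KSK)

Answer: NO — after 3 steps the term is I(KSK), not yet normal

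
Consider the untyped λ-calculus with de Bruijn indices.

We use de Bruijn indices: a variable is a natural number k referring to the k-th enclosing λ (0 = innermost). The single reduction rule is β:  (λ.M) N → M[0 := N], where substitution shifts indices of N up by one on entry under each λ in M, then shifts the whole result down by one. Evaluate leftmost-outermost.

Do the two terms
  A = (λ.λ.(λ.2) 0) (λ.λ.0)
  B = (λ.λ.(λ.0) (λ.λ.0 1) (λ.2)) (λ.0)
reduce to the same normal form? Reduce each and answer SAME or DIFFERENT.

Answer: DIFFERENT — A ⇓ λ.λ.λ.0, B ⇓ λ.λ.0 (λ.λ.0)

Working:
Term A:
  start: (λ.λ.(λ.2) 0) (λ.λ.0)
  [1] λ.(λ.λ.λ.0) 0
  [2] λ.λ.λ.0

Term B:
  start: (λ.λ.(λ.0) (λ.λ.0 1) (λ.2)) (λ.0)
  [1] λ.(λ.0) (λ.λ.0 1) (λ.λ.0)
  [2] λ.(λ.λ.0 1) (λ.λ.0)
  [3] λ.λ.0 (λ.λ.0)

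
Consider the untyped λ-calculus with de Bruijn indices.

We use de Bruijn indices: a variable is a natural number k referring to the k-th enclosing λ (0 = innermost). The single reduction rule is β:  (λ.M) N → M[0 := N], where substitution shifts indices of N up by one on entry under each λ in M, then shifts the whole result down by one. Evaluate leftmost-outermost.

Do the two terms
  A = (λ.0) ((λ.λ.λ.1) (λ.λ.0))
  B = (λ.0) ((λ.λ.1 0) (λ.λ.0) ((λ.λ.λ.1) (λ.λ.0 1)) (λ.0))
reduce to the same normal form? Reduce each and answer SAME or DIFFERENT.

Term A:
  start: (λ.0) ((λ.λ.λ.1) (λ.λ.0))
  →1  (λ.λ.λ.1) (λ.λ.0)
  →2  λ.λ.1

Term B:
  start: (λ.0) ((λ.λ.1 0) (λ.λ.0) ((λ.λ.λ.1) (λ.λ.0 1)) (λ.0))
  →1  (λ.λ.1 0) (λ.λ.0) ((λ.λ.λ.1) (λ.λ.0 1)) (λ.0)
  →2  (λ.(λ.λ.0) 0) ((λ.λ.λ.1) (λ.λ.0 1)) (λ.0)
  →3  (λ.λ.0) ((λ.λ.λ.1) (λ.λ.0 1)) (λ.0)
  →4  (λ.0) (λ.0)
  →5  λ.0

Answer: DIFFERENT — A ⇓ λ.λ.1, B ⇓ λ.0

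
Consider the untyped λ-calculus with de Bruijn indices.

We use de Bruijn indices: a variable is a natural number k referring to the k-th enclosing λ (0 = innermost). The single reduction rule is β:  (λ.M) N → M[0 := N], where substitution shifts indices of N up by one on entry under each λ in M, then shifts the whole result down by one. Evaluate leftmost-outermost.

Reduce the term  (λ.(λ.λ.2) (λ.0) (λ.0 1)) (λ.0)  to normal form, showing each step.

  start: (λ.(λ.λ.2) (λ.0) (λ.0 1)) (λ.0)
  →1  (λ.λ.λ.0) (λ.0) (λ.0 (λ.0))
  →2  (λ.λ.0) (λ.0 (λ.0))
  →3  λ.0

Answer: normal form = λ.0  (in 3 steps)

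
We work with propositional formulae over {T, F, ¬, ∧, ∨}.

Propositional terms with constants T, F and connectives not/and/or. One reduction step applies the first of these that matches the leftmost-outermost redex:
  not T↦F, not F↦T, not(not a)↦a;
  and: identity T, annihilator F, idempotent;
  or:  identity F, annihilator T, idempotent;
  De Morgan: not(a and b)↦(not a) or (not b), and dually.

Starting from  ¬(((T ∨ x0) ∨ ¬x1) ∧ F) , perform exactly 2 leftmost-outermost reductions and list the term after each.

Answer: after 2 steps: (¬(T ∨ x0) ∧ ¬¬x1) ∨ ¬F

Working:
  start: ¬(((T ∨ x0) ∨ ¬x1) ∧ F)
  [1] ¬((T ∨ x0) ∨ ¬x1) ∨ ¬F
  [2] (¬(T ∨ x0) ∧ ¬¬x1) ∨ ¬F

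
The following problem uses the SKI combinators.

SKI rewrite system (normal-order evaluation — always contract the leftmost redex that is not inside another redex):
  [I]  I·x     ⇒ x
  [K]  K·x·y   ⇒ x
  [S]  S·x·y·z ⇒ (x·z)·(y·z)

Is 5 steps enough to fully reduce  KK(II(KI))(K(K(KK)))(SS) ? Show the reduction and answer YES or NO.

  start: KK(II(KI))(K(K(KK)))(SS)
  step 1: K(K(K(KK)))(SS)
  step 2: K(K(KK))

Answer: YES — reaches normal form K(K(KK)) in 2 ≤ 5 steps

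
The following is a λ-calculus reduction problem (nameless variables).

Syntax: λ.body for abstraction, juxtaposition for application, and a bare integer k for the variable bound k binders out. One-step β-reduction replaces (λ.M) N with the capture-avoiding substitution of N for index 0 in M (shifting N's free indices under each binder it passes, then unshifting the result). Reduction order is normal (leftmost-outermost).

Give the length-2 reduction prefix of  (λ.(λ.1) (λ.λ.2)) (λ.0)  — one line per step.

  start: (λ.(λ.1) (λ.λ.2)) (λ.0)
  →1  (λ.λ.0) (λ.λ.λ.0)
  →2  λ.0

Answer: after 2 steps: λ.0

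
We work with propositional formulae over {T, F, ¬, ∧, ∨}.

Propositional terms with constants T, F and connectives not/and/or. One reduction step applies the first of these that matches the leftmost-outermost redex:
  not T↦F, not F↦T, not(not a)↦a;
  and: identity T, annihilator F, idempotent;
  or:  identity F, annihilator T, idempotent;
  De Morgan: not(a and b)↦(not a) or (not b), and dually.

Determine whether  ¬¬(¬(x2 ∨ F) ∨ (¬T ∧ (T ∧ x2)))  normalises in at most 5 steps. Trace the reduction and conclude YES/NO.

Answer: NO — after 5 steps the term is ¬x2 ∨ (F ∧ (T ∧ x2)), not yet normal

Derivation:
  start: ¬¬(¬(x2 ∨ F) ∨ (¬T ∧ (T ∧ x2)))
  [1] ¬(x2 ∨ F) ∨ (¬T ∧ (T ∧ x2))
  [2] (¬x2 ∧ ¬F) ∨ (¬T ∧ (T ∧ x2))
  [3] (¬x2 ∧ T) ∨ (¬T ∧ (T ∧ x2))
  [4] ¬x2 ∨ (¬T ∧ (T ∧ x2))
  [5] ¬x2 ∨ (F ∧ (T ∧ x2))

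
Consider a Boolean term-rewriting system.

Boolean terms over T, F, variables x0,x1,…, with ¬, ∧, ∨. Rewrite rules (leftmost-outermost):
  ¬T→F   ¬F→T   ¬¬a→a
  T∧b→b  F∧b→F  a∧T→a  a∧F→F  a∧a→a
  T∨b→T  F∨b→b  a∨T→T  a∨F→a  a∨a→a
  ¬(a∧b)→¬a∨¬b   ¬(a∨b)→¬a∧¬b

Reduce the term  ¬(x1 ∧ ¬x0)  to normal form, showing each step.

  start: ¬(x1 ∧ ¬x0)
  [1] ¬x1 ∨ ¬¬x0
  [2] ¬x1 ∨ x0

Answer: normal form = ¬x1 ∨ x0  (in 2 steps)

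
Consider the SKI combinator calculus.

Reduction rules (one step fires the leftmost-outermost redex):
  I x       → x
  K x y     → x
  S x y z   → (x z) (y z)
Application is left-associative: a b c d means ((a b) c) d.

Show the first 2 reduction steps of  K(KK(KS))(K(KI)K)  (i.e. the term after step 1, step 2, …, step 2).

Answer: after 2 steps: K

Reduction:
  start: K(KK(KS))(K(KI)K)
  →1  KK(KS)
  →2  K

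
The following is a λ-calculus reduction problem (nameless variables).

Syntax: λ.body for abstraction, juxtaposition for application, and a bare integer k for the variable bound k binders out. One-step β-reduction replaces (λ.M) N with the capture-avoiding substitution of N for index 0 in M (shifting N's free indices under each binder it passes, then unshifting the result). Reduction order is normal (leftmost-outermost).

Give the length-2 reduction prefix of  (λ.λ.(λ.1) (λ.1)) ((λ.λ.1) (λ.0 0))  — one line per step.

Answer: after 2 steps: λ.0

Derivation:
  start: (λ.λ.(λ.1) (λ.1)) ((λ.λ.1) (λ.0 0))
  [1] λ.(λ.1) (λ.1)
  [2] λ.0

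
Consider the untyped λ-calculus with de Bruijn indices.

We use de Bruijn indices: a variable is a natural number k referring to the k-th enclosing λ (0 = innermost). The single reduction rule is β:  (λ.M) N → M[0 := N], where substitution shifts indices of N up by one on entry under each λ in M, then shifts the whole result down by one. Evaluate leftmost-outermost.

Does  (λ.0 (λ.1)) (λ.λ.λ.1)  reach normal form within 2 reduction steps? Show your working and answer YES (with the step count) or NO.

Answer: YES — reaches normal form λ.λ.1 in 2 ≤ 2 steps

Derivation:
  start: (λ.0 (λ.1)) (λ.λ.λ.1)
  [1] (λ.λ.λ.1) (λ.λ.λ.λ.1)
  [2] λ.λ.1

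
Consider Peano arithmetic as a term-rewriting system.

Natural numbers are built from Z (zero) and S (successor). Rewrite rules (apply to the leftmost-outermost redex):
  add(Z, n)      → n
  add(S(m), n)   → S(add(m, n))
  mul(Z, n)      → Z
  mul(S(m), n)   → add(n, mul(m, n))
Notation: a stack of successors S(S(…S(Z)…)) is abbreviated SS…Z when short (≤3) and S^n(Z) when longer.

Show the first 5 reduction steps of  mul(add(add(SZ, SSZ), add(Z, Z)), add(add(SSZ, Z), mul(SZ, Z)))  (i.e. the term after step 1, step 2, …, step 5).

  start: mul(add(add(SZ, SSZ), add(Z, Z)), add(add(SSZ, Z), mul(SZ, Z)))
  [1] mul(add(S(add(Z, SSZ)), add(Z, Z)), add(add(SSZ, Z), mul(SZ, Z)))
  [2] mul(S(add(add(Z, SSZ), add(Z, Z))), add(add(SSZ, Z), mul(SZ, Z)))
  [3] add(add(add(SSZ, Z), mul(SZ, Z)), mul(add(add(Z, SSZ), add(Z, Z)), add(add(SSZ, Z), mul(SZ, Z))))
  [4] add(add(S(add(SZ, Z)), mul(SZ, Z)), mul(add(add(Z, SSZ), add(Z, Z)), add(add(SSZ, Z), mul(SZ, Z))))
  [5] add(S(add(add(SZ, Z), mul(SZ, Z))), mul(add(add(Z, SSZ), add(Z, Z)), add(add(SSZ, Z), mul(SZ, Z))))

Answer: after 5 steps: add(S(add(add(SZ, Z), mul(SZ, Z))), mul(add(add(Z, SSZ), add(Z, Z)), add(add(SSZ, Z), mul(SZ, Z))))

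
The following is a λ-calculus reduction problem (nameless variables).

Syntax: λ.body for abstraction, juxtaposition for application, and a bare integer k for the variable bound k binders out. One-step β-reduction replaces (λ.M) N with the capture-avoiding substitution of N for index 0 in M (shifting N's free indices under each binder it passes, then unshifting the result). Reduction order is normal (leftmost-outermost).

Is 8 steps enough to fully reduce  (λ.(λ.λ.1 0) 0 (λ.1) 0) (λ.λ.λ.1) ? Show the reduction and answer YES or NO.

Answer: YES — reaches normal form λ.λ.λ.λ.1 in 5 ≤ 8 steps

Working:
  start: (λ.(λ.λ.1 0) 0 (λ.1) 0) (λ.λ.λ.1)
  [1] (λ.λ.1 0) (λ.λ.λ.1) (λ.λ.λ.λ.1) (λ.λ.λ.1)
  [2] (λ.(λ.λ.λ.1) 0) (λ.λ.λ.λ.1) (λ.λ.λ.1)
  [3] (λ.λ.λ.1) (λ.λ.λ.λ.1) (λ.λ.λ.1)
  [4] (λ.λ.1) (λ.λ.λ.1)
  [5] λ.λ.λ.λ.1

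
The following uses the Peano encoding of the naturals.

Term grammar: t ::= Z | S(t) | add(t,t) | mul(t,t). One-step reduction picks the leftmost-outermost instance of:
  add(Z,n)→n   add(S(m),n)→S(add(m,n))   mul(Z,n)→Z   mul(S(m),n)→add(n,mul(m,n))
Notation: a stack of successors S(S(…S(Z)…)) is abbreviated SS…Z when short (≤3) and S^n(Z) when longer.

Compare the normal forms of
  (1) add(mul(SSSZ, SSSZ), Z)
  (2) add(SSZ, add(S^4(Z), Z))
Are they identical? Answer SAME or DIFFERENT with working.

Term A:
  start: add(mul(SSSZ, SSSZ), Z)
  [1] add(add(SSSZ, mul(SSZ, SSSZ)), Z)
  [2] add(S(add(SSZ, mul(SSZ, SSSZ))), Z)
  [3] S(add(add(SSZ, mul(SSZ, SSSZ)), Z))
  [4] S(add(S(add(SZ, mul(SSZ, SSSZ))), Z))
  [5] S(S(add(add(SZ, mul(SSZ, SSSZ)), Z)))
  [6] S(S(add(S(add(Z, mul(SSZ, SSSZ))), Z)))
  [7] S(S(S(add(add(Z, mul(SSZ, SSSZ)), Z))))
  [8] S(S(S(add(mul(SSZ, SSSZ), Z))))
  [9] S(S(S(add(add(SSSZ, mul(SZ, SSSZ)), Z))))
  [10] S(S(S(add(S(add(SSZ, mul(SZ, SSSZ))), Z))))
  [11] S(S(S(S(add(add(SSZ, mul(SZ, SSSZ)), Z)))))
  [12] S(S(S(S(add(S(add(SZ, mul(SZ, SSSZ))), Z)))))
  [13] S(S(S(S(S(add(add(SZ, mul(SZ, SSSZ)), Z))))))
  [14] S(S(S(S(S(add(S(add(Z, mul(SZ, SSSZ))), Z))))))
  [15] S(S(S(S(S(S(add(add(Z, mul(SZ, SSSZ)), Z)))))))
  [16] S(S(S(S(S(S(add(mul(SZ, SSSZ), Z)))))))
  [17] S(S(S(S(S(S(add(add(SSSZ, mul(Z, SSSZ)), Z)))))))
  [18] S(S(S(S(S(S(add(S(add(SSZ, mul(Z, SSSZ))), Z)))))))
  [19] S(S(S(S(S(S(S(add(add(SSZ, mul(Z, SSSZ)), Z))))))))
  [20] S(S(S(S(S(S(S(add(S(add(SZ, mul(Z, SSSZ))), Z))))))))
  [21] S(S(S(S(S(S(S(S(add(add(SZ, mul(Z, SSSZ)), Z)))))))))
  [22] S(S(S(S(S(S(S(S(add(S(add(Z, mul(Z, SSSZ))), Z)))))))))
  [23] S(S(S(S(S(S(S(S(S(add(add(Z, mul(Z, SSSZ)), Z))))))))))
  [24] S(S(S(S(S(S(S(S(S(add(mul(Z, SSSZ), Z))))))))))
  [25] S(S(S(S(S(S(S(S(S(add(Z, Z))))))))))
  [26] S^9(Z)

Term B:
  start: add(SSZ, add(S^4(Z), Z))
  [1] S(add(SZ, add(S^4(Z), Z)))
  [2] S(S(add(Z, add(S^4(Z), Z))))
  [3] S(S(add(S^4(Z), Z)))
  [4] S(S(S(add(SSSZ, Z))))
  [5] S(S(S(S(add(SSZ, Z)))))
  [6] S(S(S(S(S(add(SZ, Z))))))
  [7] S(S(S(S(S(S(add(Z, Z)))))))
  [8] S^6(Z)

Answer: DIFFERENT — A ⇓ S^9(Z), B ⇓ S^6(Z)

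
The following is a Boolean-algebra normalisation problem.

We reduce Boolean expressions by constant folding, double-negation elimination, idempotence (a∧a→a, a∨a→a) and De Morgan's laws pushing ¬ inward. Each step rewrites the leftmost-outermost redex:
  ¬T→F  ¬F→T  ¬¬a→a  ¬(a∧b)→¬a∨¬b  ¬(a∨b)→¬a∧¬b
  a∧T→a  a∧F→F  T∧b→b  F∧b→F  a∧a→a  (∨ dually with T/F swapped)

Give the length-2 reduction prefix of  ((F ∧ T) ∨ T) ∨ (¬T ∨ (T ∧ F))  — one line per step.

Answer: after 2 steps: T

Working:
  start: ((F ∧ T) ∨ T) ∨ (¬T ∨ (T ∧ F))
  [1] T ∨ (¬T ∨ (T ∧ F))
  [2] T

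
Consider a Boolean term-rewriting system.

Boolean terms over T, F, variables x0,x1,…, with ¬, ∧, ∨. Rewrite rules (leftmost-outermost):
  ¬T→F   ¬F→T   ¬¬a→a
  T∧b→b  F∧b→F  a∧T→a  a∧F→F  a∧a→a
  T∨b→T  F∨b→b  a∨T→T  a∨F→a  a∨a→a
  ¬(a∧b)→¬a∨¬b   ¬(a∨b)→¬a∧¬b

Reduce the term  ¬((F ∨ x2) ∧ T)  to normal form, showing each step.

Answer: normal form = ¬x2  (in 6 steps)

Reduction:
  start: ¬((F ∨ x2) ∧ T)
  [1] ¬(F ∨ x2) ∨ ¬T
  [2] (¬F ∧ ¬x2) ∨ ¬T
  [3] (T ∧ ¬x2) ∨ ¬T
  [4] ¬x2 ∨ ¬T
  [5] ¬x2 ∨ F
  [6] ¬x2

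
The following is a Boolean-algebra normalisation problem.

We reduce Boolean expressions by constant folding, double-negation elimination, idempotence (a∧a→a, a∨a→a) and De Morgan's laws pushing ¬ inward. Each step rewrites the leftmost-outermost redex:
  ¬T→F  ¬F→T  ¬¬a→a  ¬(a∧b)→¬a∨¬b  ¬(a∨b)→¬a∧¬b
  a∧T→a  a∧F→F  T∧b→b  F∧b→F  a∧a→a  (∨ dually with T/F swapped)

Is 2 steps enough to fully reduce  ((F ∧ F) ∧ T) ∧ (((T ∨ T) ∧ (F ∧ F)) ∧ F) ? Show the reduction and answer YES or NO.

Answer: NO — after 2 steps the term is F ∧ (((T ∨ T) ∧ (F ∧ F)) ∧ F), not yet normal

Reduction:
  start: ((F ∧ F) ∧ T) ∧ (((T ∨ T) ∧ (F ∧ F)) ∧ F)
  →1  (F ∧ F) ∧ (((T ∨ T) ∧ (F ∧ F)) ∧ F)
  →2  F ∧ (((T ∨ T) ∧ (F ∧ F)) ∧ F)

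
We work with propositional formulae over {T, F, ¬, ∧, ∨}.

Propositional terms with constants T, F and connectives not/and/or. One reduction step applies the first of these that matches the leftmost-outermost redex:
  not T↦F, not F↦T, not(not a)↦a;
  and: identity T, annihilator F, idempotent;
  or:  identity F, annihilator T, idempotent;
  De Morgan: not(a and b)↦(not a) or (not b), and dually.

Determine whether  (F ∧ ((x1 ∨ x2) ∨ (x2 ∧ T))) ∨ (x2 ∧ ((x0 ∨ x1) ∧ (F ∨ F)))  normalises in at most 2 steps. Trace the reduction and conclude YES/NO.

  start: (F ∧ ((x1 ∨ x2) ∨ (x2 ∧ T))) ∨ (x2 ∧ ((x0 ∨ x1) ∧ (F ∨ F)))
  →1  F ∨ (x2 ∧ ((x0 ∨ x1) ∧ (F ∨ F)))
  →2  x2 ∧ ((x0 ∨ x1) ∧ (F ∨ F))

Answer: NO — after 2 steps the term is x2 ∧ ((x0 ∨ x1) ∧ (F ∨ F)), not yet normal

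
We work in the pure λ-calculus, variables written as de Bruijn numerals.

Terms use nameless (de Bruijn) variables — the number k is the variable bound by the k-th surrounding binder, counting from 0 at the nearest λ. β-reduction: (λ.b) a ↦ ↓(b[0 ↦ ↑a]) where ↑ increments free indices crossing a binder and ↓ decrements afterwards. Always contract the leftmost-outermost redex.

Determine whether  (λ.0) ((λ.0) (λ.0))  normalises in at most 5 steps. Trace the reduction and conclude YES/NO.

  start: (λ.0) ((λ.0) (λ.0))
  step 1: (λ.0) (λ.0)
  step 2: λ.0

Answer: YES — reaches normal form λ.0 in 2 ≤ 5 steps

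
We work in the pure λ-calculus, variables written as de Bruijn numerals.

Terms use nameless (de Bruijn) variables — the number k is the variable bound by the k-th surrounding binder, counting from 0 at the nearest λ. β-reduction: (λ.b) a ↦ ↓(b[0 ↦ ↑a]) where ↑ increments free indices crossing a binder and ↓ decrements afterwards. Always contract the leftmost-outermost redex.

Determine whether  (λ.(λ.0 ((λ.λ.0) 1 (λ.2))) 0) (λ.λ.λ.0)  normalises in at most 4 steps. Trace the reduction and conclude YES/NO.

Answer: YES — reaches normal form λ.λ.0 in 3 ≤ 4 steps

Working:
  start: (λ.(λ.0 ((λ.λ.0) 1 (λ.2))) 0) (λ.λ.λ.0)
  →1  (λ.0 ((λ.λ.0) (λ.λ.λ.0) (λ.λ.λ.λ.0))) (λ.λ.λ.0)
  →2  (λ.λ.λ.0) ((λ.λ.0) (λ.λ.λ.0) (λ.λ.λ.λ.0))
  →3  λ.λ.0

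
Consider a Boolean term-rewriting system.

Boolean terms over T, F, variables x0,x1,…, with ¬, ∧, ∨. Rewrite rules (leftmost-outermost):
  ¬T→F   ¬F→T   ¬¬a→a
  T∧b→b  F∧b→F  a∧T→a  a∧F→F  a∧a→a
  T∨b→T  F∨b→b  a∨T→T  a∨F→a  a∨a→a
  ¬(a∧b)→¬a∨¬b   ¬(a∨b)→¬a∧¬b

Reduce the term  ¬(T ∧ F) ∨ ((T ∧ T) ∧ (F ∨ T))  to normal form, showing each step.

Answer: normal form = T  (in 5 steps)

Derivation:
  start: ¬(T ∧ F) ∨ ((T ∧ T) ∧ (F ∨ T))
  [1] (¬T ∨ ¬F) ∨ ((T ∧ T) ∧ (F ∨ T))
  [2] (F ∨ ¬F) ∨ ((T ∧ T) ∧ (F ∨ T))
  [3] ¬F ∨ ((T ∧ T) ∧ (F ∨ T))
  [4] T ∨ ((T ∧ T) ∧ (F ∨ T))
  [5] T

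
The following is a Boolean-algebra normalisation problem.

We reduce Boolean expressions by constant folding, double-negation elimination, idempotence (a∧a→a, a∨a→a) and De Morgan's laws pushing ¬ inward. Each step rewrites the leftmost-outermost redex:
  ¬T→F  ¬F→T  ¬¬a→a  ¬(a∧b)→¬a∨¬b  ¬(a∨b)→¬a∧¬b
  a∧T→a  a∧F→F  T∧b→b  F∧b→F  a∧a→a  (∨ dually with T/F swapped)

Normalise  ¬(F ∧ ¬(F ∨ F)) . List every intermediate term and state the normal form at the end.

  start: ¬(F ∧ ¬(F ∨ F))
  [1] ¬F ∨ ¬¬(F ∨ F)
  [2] T ∨ ¬¬(F ∨ F)
  [3] T

Answer: normal form = T  (in 3 steps)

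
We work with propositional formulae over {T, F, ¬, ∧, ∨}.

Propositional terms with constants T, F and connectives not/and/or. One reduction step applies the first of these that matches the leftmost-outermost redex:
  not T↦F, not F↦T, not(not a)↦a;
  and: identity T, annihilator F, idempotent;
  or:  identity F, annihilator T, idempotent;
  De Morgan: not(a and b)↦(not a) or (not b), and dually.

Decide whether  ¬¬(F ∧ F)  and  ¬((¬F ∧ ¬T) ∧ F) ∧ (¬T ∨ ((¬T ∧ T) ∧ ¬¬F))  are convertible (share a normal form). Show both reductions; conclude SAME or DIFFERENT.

Answer: SAME — A ⇓ F, B ⇓ F

Reduction:
Term A:
  start: ¬¬(F ∧ F)
  step 1: F ∧ F
  step 2: F

Term B:
  start: ¬((¬F ∧ ¬T) ∧ F) ∧ (¬T ∨ ((¬T ∧ T) ∧ ¬¬F))
  step 1: (¬(¬F ∧ ¬T) ∨ ¬F) ∧ (¬T ∨ ((¬T ∧ T) ∧ ¬¬F))
  step 2: ((¬¬F ∨ ¬¬T) ∨ ¬F) ∧ (¬T ∨ ((¬T ∧ T) ∧ ¬¬F))
  step 3: ((F ∨ ¬¬T) ∨ ¬F) ∧ (¬T ∨ ((¬T ∧ T) ∧ ¬¬F))
  step 4: (¬¬T ∨ ¬F) ∧ (¬T ∨ ((¬T ∧ T) ∧ ¬¬F))
  step 5: (T ∨ ¬F) ∧ (¬T ∨ ((¬T ∧ T) ∧ ¬¬F))
  step 6: T ∧ (¬T ∨ ((¬T ∧ T) ∧ ¬¬F))
  step 7: ¬T ∨ ((¬T ∧ T) ∧ ¬¬F)
  step 8: F ∨ ((¬T ∧ T) ∧ ¬¬F)
  step 9: (¬T ∧ T) ∧ ¬¬F
  step 10: ¬T ∧ ¬¬F
  step 11: F ∧ ¬¬F
  step 12: F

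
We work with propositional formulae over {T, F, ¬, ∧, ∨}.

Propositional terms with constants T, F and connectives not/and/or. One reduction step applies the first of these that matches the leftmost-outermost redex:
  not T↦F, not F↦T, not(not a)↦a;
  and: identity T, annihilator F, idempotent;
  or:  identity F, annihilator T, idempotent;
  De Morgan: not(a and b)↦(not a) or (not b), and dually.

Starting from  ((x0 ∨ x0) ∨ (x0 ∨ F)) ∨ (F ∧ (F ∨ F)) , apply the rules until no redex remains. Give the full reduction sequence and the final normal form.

  start: ((x0 ∨ x0) ∨ (x0 ∨ F)) ∨ (F ∧ (F ∨ F))
  [1] (x0 ∨ (x0 ∨ F)) ∨ (F ∧ (F ∨ F))
  [2] (x0 ∨ x0) ∨ (F ∧ (F ∨ F))
  [3] x0 ∨ (F ∧ (F ∨ F))
  [4] x0 ∨ F
  [5] x0

Answer: normal form = x0  (in 5 steps)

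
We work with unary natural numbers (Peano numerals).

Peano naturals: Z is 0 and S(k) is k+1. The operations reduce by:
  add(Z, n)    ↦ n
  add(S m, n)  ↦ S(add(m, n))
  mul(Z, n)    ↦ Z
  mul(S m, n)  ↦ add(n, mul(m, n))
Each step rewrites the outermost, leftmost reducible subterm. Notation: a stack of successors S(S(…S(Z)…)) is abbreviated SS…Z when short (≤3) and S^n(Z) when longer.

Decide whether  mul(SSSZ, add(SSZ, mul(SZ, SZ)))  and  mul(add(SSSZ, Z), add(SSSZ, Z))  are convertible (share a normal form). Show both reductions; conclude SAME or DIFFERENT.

Answer: SAME — A ⇓ S^9(Z), B ⇓ S^9(Z)

Derivation:
Term A:
  start: mul(SSSZ, add(SSZ, mul(SZ, SZ)))
  step 1: add(add(SSZ, mul(SZ, SZ)), mul(SSZ, add(SSZ, mul(SZ, SZ))))
  step 2: add(S(add(SZ, mul(SZ, SZ))), mul(SSZ, add(SSZ, mul(SZ, SZ))))
  step 3: S(add(add(SZ, mul(SZ, SZ)), mul(SSZ, add(SSZ, mul(SZ, SZ)))))
  step 4: S(add(S(add(Z, mul(SZ, SZ))), mul(SSZ, add(SSZ, mul(SZ, SZ)))))
  step 5: S(S(add(add(Z, mul(SZ, SZ)), mul(SSZ, add(SSZ, mul(SZ, SZ))))))
  step 6: S(S(add(mul(SZ, SZ), mul(SSZ, add(SSZ, mul(SZ, SZ))))))
  step 7: S(S(add(add(SZ, mul(Z, SZ)), mul(SSZ, add(SSZ, mul(SZ, SZ))))))
  step 8: S(S(add(S(add(Z, mul(Z, SZ))), mul(SSZ, add(SSZ, mul(SZ, SZ))))))
  step 9: S(S(S(add(add(Z, mul(Z, SZ)), mul(SSZ, add(SSZ, mul(SZ, SZ)))))))
  step 10: S(S(S(add(mul(Z, SZ), mul(SSZ, add(SSZ, mul(SZ, SZ)))))))
  step 11: S(S(S(add(Z, mul(SSZ, add(SSZ, mul(SZ, SZ)))))))
  step 12: S(S(S(mul(SSZ, add(SSZ, mul(SZ, SZ))))))
  step 13: S(S(S(add(add(SSZ, mul(SZ, SZ)), mul(SZ, add(SSZ, mul(SZ, SZ)))))))
  step 14: S(S(S(add(S(add(SZ, mul(SZ, SZ))), mul(SZ, add(SSZ, mul(SZ, SZ)))))))
  step 15: S(S(S(S(add(add(SZ, mul(SZ, SZ)), mul(SZ, add(SSZ, mul(SZ, SZ))))))))
  step 16: S(S(S(S(add(S(add(Z, mul(SZ, SZ))), mul(SZ, add(SSZ, mul(SZ, SZ))))))))
  step 17: S(S(S(S(S(add(add(Z, mul(SZ, SZ)), mul(SZ, add(SSZ, mul(SZ, SZ)))))))))
  step 18: S(S(S(S(S(add(mul(SZ, SZ), mul(SZ, add(SSZ, mul(SZ, SZ)))))))))
  step 19: S(S(S(S(S(add(add(SZ, mul(Z, SZ)), mul(SZ, add(SSZ, mul(SZ, SZ)))))))))
  step 20: S(S(S(S(S(add(S(add(Z, mul(Z, SZ))), mul(SZ, add(SSZ, mul(SZ, SZ)))))))))
  step 21: S(S(S(S(S(S(add(add(Z, mul(Z, SZ)), mul(SZ, add(SSZ, mul(SZ, SZ))))))))))
  step 22: S(S(S(S(S(S(add(mul(Z, SZ), mul(SZ, add(SSZ, mul(SZ, SZ))))))))))
  step 23: S(S(S(S(S(S(add(Z, mul(SZ, add(SSZ, mul(SZ, SZ))))))))))
  step 24: S(S(S(S(S(S(mul(SZ, add(SSZ, mul(SZ, SZ)))))))))
  step 25: S(S(S(S(S(S(add(add(SSZ, mul(SZ, SZ)), mul(Z, add(SSZ, mul(SZ, SZ))))))))))
  step 26: S(S(S(S(S(S(add(S(add(SZ, mul(SZ, SZ))), mul(Z, add(SSZ, mul(SZ, SZ))))))))))
  step 27: S(S(S(S(S(S(S(add(add(SZ, mul(SZ, SZ)), mul(Z, add(SSZ, mul(SZ, SZ)))))))))))
  step 28: S(S(S(S(S(S(S(add(S(add(Z, mul(SZ, SZ))), mul(Z, add(SSZ, mul(SZ, SZ)))))))))))
  step 29: S(S(S(S(S(S(S(S(add(add(Z, mul(SZ, SZ)), mul(Z, add(SSZ, mul(SZ, SZ))))))))))))
  step 30: S(S(S(S(S(S(S(S(add(mul(SZ, SZ), mul(Z, add(SSZ, mul(SZ, SZ))))))))))))
  step 31: S(S(S(S(S(S(S(S(add(add(SZ, mul(Z, SZ)), mul(Z, add(SSZ, mul(SZ, SZ))))))))))))
  step 32: S(S(S(S(S(S(S(S(add(S(add(Z, mul(Z, SZ))), mul(Z, add(SSZ, mul(SZ, SZ))))))))))))
  step 33: S(S(S(S(S(S(S(S(S(add(add(Z, mul(Z, SZ)), mul(Z, add(SSZ, mul(SZ, SZ)))))))))))))
  step 34: S(S(S(S(S(S(S(S(S(add(mul(Z, SZ), mul(Z, add(SSZ, mul(SZ, SZ)))))))))))))
  step 35: S(S(S(S(S(S(S(S(S(add(Z, mul(Z, add(SSZ, mul(SZ, SZ)))))))))))))
  step 36: S(S(S(S(S(S(S(S(S(mul(Z, add(SSZ, mul(SZ, SZ))))))))))))
  step 37: S^9(Z)

Term B:
  start: mul(add(SSSZ, Z), add(SSSZ, Z))
  step 1: mul(S(add(SSZ, Z)), add(SSSZ, Z))
  step 2: add(add(SSSZ, Z), mul(add(SSZ, Z), add(SSSZ, Z)))
  step 3: add(S(add(SSZ, Z)), mul(add(SSZ, Z), add(SSSZ, Z)))
  step 4: S(add(add(SSZ, Z), mul(add(SSZ, Z), add(SSSZ, Z))))
  step 5: S(add(S(add(SZ, Z)), mul(add(SSZ, Z), add(SSSZ, Z))))
  step 6: S(S(add(add(SZ, Z), mul(add(SSZ, Z), add(SSSZ, Z)))))
  step 7: S(S(add(S(add(Z, Z)), mul(add(SSZ, Z), add(SSSZ, Z)))))
  step 8: S(S(S(add(add(Z, Z), mul(add(SSZ, Z), add(SSSZ, Z))))))
  step 9: S(S(S(add(Z, mul(add(SSZ, Z), add(SSSZ, Z))))))
  step 10: S(S(S(mul(add(SSZ, Z), add(SSSZ, Z)))))
  step 11: S(S(S(mul(S(add(SZ, Z)), add(SSSZ, Z)))))
  step 12: S(S(S(add(add(SSSZ, Z), mul(add(SZ, Z), add(SSSZ, Z))))))
  step 13: S(S(S(add(S(add(SSZ, Z)), mul(add(SZ, Z), add(SSSZ, Z))))))
  step 14: S(S(S(S(add(add(SSZ, Z), mul(add(SZ, Z), add(SSSZ, Z)))))))
  step 15: S(S(S(S(add(S(add(SZ, Z)), mul(add(SZ, Z), add(SSSZ, Z)))))))
  step 16: S(S(S(S(S(add(add(SZ, Z), mul(add(SZ, Z), add(SSSZ, Z))))))))
  step 17: S(S(S(S(S(add(S(add(Z, Z)), mul(add(SZ, Z), add(SSSZ, Z))))))))
  step 18: S(S(S(S(S(S(add(add(Z, Z), mul(add(SZ, Z), add(SSSZ, Z)))))))))
  step 19: S(S(S(S(S(S(add(Z, mul(add(SZ, Z), add(SSSZ, Z)))))))))
  step 20: S(S(S(S(S(S(mul(add(SZ, Z), add(SSSZ, Z))))))))
  step 21: S(S(S(S(S(S(mul(S(add(Z, Z)), add(SSSZ, Z))))))))
  step 22: S(S(S(S(S(S(add(add(SSSZ, Z), mul(add(Z, Z), add(SSSZ, Z)))))))))
  step 23: S(S(S(S(S(S(add(S(add(SSZ, Z)), mul(add(Z, Z), add(SSSZ, Z)))))))))
  step 24: S(S(S(S(S(S(S(add(add(SSZ, Z), mul(add(Z, Z), add(SSSZ, Z))))))))))
  step 25: S(S(S(S(S(S(S(add(S(add(SZ, Z)), mul(add(Z, Z), add(SSSZ, Z))))))))))
  step 26: S(S(S(S(S(S(S(S(add(add(SZ, Z), mul(add(Z, Z), add(SSSZ, Z)))))))))))
  step 27: S(S(S(S(S(S(S(S(add(S(add(Z, Z)), mul(add(Z, Z), add(SSSZ, Z)))))))))))
  step 28: S(S(S(S(S(S(S(S(S(add(add(Z, Z), mul(add(Z, Z), add(SSSZ, Z))))))))))))
  step 29: S(S(S(S(S(S(S(S(S(add(Z, mul(add(Z, Z), add(SSSZ, Z))))))))))))
  step 30: S(S(S(S(S(S(S(S(S(mul(add(Z, Z), add(SSSZ, Z)))))))))))
  step 31: S(S(S(S(S(S(S(S(S(mul(Z, add(SSSZ, Z)))))))))))
  step 32: S^9(Z)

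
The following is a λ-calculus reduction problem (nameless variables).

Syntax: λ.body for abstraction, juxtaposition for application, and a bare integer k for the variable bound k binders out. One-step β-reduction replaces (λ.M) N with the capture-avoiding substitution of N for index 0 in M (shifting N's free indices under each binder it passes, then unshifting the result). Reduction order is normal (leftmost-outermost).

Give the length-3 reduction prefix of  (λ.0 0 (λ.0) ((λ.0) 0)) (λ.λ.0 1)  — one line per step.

Answer: after 3 steps: (λ.0) (λ.λ.0 1) ((λ.0) (λ.λ.0 1))

Reduction:
  start: (λ.0 0 (λ.0) ((λ.0) 0)) (λ.λ.0 1)
  step 1: (λ.λ.0 1) (λ.λ.0 1) (λ.0) ((λ.0) (λ.λ.0 1))
  step 2: (λ.0 (λ.λ.0 1)) (λ.0) ((λ.0) (λ.λ.0 1))
  step 3: (λ.0) (λ.λ.0 1) ((λ.0) (λ.λ.0 1))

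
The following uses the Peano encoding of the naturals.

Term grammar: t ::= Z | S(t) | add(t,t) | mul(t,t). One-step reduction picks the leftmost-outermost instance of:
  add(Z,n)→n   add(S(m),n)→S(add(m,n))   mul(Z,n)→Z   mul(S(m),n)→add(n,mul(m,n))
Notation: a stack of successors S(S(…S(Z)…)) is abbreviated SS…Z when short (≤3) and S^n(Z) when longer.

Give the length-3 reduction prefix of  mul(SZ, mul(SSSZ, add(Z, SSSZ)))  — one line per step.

  start: mul(SZ, mul(SSSZ, add(Z, SSSZ)))
  step 1: add(mul(SSSZ, add(Z, SSSZ)), mul(Z, mul(SSSZ, add(Z, SSSZ))))
  step 2: add(add(add(Z, SSSZ), mul(SSZ, add(Z, SSSZ))), mul(Z, mul(SSSZ, add(Z, SSSZ))))
  step 3: add(add(SSSZ, mul(SSZ, add(Z, SSSZ))), mul(Z, mul(SSSZ, add(Z, SSSZ))))

Answer: after 3 steps: add(add(SSSZ, mul(SSZ, add(Z, SSSZ))), mul(Z, mul(SSSZ, add(Z, SSSZ))))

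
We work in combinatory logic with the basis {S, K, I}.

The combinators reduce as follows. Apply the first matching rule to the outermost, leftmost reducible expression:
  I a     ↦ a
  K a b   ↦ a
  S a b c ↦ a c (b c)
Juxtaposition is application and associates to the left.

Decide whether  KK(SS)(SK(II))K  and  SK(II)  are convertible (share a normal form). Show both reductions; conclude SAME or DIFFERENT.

Term A:
  start: KK(SS)(SK(II))K
  [1] K(SK(II))K
  [2] SK(II)
  [3] SKI

Term B:
  start: SK(II)
  [1] SKI

Answer: SAME — A ⇓ SKI, B ⇓ SKI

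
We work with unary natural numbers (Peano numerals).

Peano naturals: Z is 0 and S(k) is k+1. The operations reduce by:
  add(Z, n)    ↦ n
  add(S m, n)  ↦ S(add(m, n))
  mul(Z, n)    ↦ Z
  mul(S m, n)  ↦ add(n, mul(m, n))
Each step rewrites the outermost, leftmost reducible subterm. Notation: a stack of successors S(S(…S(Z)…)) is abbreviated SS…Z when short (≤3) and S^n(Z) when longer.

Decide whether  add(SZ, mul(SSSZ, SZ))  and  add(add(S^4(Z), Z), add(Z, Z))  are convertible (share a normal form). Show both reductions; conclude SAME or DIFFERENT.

Term A:
  start: add(SZ, mul(SSSZ, SZ))
  →1  S(add(Z, mul(SSSZ, SZ)))
  →2  S(mul(SSSZ, SZ))
  →3  S(add(SZ, mul(SSZ, SZ)))
  →4  S(S(add(Z, mul(SSZ, SZ))))
  →5  S(S(mul(SSZ, SZ)))
  →6  S(S(add(SZ, mul(SZ, SZ))))
  →7  S(S(S(add(Z, mul(SZ, SZ)))))
  →8  S(S(S(mul(SZ, SZ))))
  →9  S(S(S(add(SZ, mul(Z, SZ)))))
  →10  S(S(S(S(add(Z, mul(Z, SZ))))))
  →11  S(S(S(S(mul(Z, SZ)))))
  →12  S^4(Z)

Term B:
  start: add(add(S^4(Z), Z), add(Z, Z))
  →1  add(S(add(SSSZ, Z)), add(Z, Z))
  →2  S(add(add(SSSZ, Z), add(Z, Z)))
  →3  S(add(S(add(SSZ, Z)), add(Z, Z)))
  →4  S(S(add(add(SSZ, Z), add(Z, Z))))
  →5  S(S(add(S(add(SZ, Z)), add(Z, Z))))
  →6  S(S(S(add(add(SZ, Z), add(Z, Z)))))
  →7  S(S(S(add(S(add(Z, Z)), add(Z, Z)))))
  →8  S(S(S(S(add(add(Z, Z), add(Z, Z))))))
  →9  S(S(S(S(add(Z, add(Z, Z))))))
  →10  S(S(S(S(add(Z, Z)))))
  →11  S^4(Z)

Answer: SAME — A ⇓ S^4(Z), B ⇓ S^4(Z)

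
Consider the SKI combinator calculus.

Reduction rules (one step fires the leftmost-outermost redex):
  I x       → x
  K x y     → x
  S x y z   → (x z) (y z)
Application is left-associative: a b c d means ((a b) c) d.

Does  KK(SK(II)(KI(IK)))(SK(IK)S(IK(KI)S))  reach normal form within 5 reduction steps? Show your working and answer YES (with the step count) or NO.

Answer: YES — reaches normal form K(S(KI)) in 5 ≤ 5 steps

Working:
  start: KK(SK(II)(KI(IK)))(SK(IK)S(IK(KI)S))
  step 1: K(SK(IK)S(IK(KI)S))
  step 2: K(KS(IKS)(IK(KI)S))
  step 3: K(S(IK(KI)S))
  step 4: K(S(K(KI)S))
  step 5: K(S(KI))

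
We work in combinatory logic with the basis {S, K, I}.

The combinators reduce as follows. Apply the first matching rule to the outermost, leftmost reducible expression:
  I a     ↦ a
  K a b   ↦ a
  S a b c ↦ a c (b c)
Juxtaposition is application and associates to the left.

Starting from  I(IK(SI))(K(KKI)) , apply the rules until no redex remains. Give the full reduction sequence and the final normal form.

  start: I(IK(SI))(K(KKI))
  step 1: IK(SI)(K(KKI))
  step 2: K(SI)(K(KKI))
  step 3: SI

Answer: normal form = SI  (in 3 steps)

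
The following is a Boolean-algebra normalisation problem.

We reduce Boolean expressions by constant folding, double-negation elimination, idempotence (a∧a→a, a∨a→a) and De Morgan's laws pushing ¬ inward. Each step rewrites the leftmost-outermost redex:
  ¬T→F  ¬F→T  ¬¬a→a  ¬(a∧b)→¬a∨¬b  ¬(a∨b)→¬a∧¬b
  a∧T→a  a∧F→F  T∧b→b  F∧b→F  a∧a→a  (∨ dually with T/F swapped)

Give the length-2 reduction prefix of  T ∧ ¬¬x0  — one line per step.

Answer: after 2 steps: x0

Reduction:
  start: T ∧ ¬¬x0
  step 1: ¬¬x0
  step 2: x0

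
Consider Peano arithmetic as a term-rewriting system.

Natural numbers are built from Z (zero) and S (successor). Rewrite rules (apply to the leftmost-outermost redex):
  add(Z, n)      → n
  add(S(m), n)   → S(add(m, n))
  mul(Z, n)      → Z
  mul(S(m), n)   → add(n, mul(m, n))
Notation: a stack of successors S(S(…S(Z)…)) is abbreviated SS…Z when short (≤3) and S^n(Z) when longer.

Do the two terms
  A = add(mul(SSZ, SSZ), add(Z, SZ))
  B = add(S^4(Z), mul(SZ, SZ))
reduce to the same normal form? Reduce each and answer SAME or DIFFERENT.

Term A:
  start: add(mul(SSZ, SSZ), add(Z, SZ))
  step 1: add(add(SSZ, mul(SZ, SSZ)), add(Z, SZ))
  step 2: add(S(add(SZ, mul(SZ, SSZ))), add(Z, SZ))
  step 3: S(add(add(SZ, mul(SZ, SSZ)), add(Z, SZ)))
  step 4: S(add(S(add(Z, mul(SZ, SSZ))), add(Z, SZ)))
  step 5: S(S(add(add(Z, mul(SZ, SSZ)), add(Z, SZ))))
  step 6: S(S(add(mul(SZ, SSZ), add(Z, SZ))))
  step 7: S(S(add(add(SSZ, mul(Z, SSZ)), add(Z, SZ))))
  step 8: S(S(add(S(add(SZ, mul(Z, SSZ))), add(Z, SZ))))
  step 9: S(S(S(add(add(SZ, mul(Z, SSZ)), add(Z, SZ)))))
  step 10: S(S(S(add(S(add(Z, mul(Z, SSZ))), add(Z, SZ)))))
  step 11: S(S(S(S(add(add(Z, mul(Z, SSZ)), add(Z, SZ))))))
  step 12: S(S(S(S(add(mul(Z, SSZ), add(Z, SZ))))))
  step 13: S(S(S(S(add(Z, add(Z, SZ))))))
  step 14: S(S(S(S(add(Z, SZ)))))
  step 15: S^5(Z)

Term B:
  start: add(S^4(Z), mul(SZ, SZ))
  step 1: S(add(SSSZ, mul(SZ, SZ)))
  step 2: S(S(add(SSZ, mul(SZ, SZ))))
  step 3: S(S(S(add(SZ, mul(SZ, SZ)))))
  step 4: S(S(S(S(add(Z, mul(SZ, SZ))))))
  step 5: S(S(S(S(mul(SZ, SZ)))))
  step 6: S(S(S(S(add(SZ, mul(Z, SZ))))))
  step 7: S(S(S(S(S(add(Z, mul(Z, SZ)))))))
  step 8: S(S(S(S(S(mul(Z, SZ))))))
  step 9: S^5(Z)

Answer: SAME — A ⇓ S^5(Z), B ⇓ S^5(Z)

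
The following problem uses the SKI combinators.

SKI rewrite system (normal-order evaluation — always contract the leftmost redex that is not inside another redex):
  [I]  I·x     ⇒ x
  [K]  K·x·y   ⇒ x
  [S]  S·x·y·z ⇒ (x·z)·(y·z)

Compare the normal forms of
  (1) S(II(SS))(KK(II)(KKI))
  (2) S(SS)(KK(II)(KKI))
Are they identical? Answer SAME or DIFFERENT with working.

Term A:
  start: S(II(SS))(KK(II)(KKI))
  →1  S(I(SS))(KK(II)(KKI))
  →2  S(SS)(KK(II)(KKI))
  →3  S(SS)(K(KKI))
  →4  S(SS)(KK)

Term B:
  start: S(SS)(KK(II)(KKI))
  →1  S(SS)(K(KKI))
  →2  S(SS)(KK)

Answer: SAME — A ⇓ S(SS)(KK), B ⇓ S(SS)(KK)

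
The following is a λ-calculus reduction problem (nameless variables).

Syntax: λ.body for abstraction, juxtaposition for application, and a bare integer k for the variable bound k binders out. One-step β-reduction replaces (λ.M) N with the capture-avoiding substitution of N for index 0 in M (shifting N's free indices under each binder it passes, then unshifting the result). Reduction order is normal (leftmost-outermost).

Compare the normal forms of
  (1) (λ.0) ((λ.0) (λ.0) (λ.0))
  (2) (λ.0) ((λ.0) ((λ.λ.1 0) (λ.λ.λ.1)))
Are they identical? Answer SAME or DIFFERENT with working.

Answer: DIFFERENT — A ⇓ λ.0, B ⇓ λ.λ.λ.1

Working:
Term A:
  start: (λ.0) ((λ.0) (λ.0) (λ.0))
  step 1: (λ.0) (λ.0) (λ.0)
  step 2: (λ.0) (λ.0)
  step 3: λ.0

Term B:
  start: (λ.0) ((λ.0) ((λ.λ.1 0) (λ.λ.λ.1)))
  step 1: (λ.0) ((λ.λ.1 0) (λ.λ.λ.1))
  step 2: (λ.λ.1 0) (λ.λ.λ.1)
  step 3: λ.(λ.λ.λ.1) 0
  step 4: λ.λ.λ.1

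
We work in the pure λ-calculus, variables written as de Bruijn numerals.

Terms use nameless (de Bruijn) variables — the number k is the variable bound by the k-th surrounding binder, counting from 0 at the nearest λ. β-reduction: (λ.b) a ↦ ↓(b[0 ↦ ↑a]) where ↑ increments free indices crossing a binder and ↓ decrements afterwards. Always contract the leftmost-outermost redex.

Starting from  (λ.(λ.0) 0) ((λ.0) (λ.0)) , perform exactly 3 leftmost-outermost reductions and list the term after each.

  start: (λ.(λ.0) 0) ((λ.0) (λ.0))
  step 1: (λ.0) ((λ.0) (λ.0))
  step 2: (λ.0) (λ.0)
  step 3: λ.0

Answer: after 3 steps: λ.0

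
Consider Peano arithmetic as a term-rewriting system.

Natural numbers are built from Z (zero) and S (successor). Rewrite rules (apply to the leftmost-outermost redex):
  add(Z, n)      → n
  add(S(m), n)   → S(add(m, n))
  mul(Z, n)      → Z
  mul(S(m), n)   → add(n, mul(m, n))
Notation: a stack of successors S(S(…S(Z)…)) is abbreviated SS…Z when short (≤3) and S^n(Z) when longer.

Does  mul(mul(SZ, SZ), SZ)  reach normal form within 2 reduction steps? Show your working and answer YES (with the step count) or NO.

Answer: NO — after 2 steps the term is mul(S(add(Z, mul(Z, SZ))), SZ), not yet normal

Reduction:
  start: mul(mul(SZ, SZ), SZ)
  step 1: mul(add(SZ, mul(Z, SZ)), SZ)
  step 2: mul(S(add(Z, mul(Z, SZ))), SZ)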